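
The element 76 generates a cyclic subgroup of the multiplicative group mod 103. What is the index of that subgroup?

6

ord(76) | φ(103) = 103 − 1 = 102 = 2 · 3 · 17.
Divisors of 102: 1, 2, 3, 6, 17, 34, 51, 102.
Evaluate successive powers at the divisors of 102:
76^1 ≡ 76 (mod 103)
76^2 ≡ 8 (mod 103)
76^3 ≡ 93 (mod 103)
76^6 ≡ 100 (mod 103)
76^17 ≡ 1 (mod 103) ✓
Thus |⟨76⟩| = ord(76) = 17.
Index = |(Z/103Z)^×| / |⟨76⟩| = 102 / 17 = 6.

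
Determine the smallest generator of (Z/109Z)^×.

6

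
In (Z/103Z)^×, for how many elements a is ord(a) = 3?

φ(103) = 103 − 1 = 102 = 2 · 3 · 17.
In a cyclic group of order 102, there are φ(d) elements of order d for each divisor d of 102, and zero for non-divisors.
3 | 102, and φ(3) = 3 − 1 = 2.

2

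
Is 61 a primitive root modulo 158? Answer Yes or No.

No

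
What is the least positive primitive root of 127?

3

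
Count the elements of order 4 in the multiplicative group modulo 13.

φ(13) = 13 − 1 = 12 = 2^2 · 3.
Since (Z/13Z)^× is cyclic of order 12, the number of elements of order d is φ(d) when d | 12 and 0 otherwise.
4 = 2^2 divides 12, and φ(4) = 2.

2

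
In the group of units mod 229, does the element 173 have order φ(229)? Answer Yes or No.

φ(229) = 229 − 1 = 228 = 2^2 · 3 · 19.
An element g generates (Z/229Z)^× iff g^(228/q) ≢ 1 (mod 229) for each prime q ∈ {2, 3, 19}.
173^114 ≡ 1 (mod 229)  [q = 2: ≡ 1 ✗]
173^76 ≡ 94 (mod 229)  [q = 3: ≢ 1 ✓]
173^12 ≡ 161 (mod 229)  [q = 19: ≢ 1 ✓]
The check at q = 2 fails, so 173 generates a proper subgroup.

No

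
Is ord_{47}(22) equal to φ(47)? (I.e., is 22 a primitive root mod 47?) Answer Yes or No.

Yes

φ(47) = 47 − 1 = 46 = 2 · 23.
It suffices to check that the order of 22 is not a proper divisor of 46: compute 22^(46/q) for q ∈ {2, 23}.
22^23 ≡ 46 (mod 47)  [q = 2: ≢ 1 ✓]
22^2 ≡ 14 (mod 47)  [q = 23: ≢ 1 ✓]
All checks pass, so 22 has order 46 and is a primitive root modulo 47.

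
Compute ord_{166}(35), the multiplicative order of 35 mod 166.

82

Since 35 ∈ (Z/166Z)^×, its order divides φ(166) = φ(2)·φ(83) = 1·82 = 82 = 2 · 41.
Divisors of 82: 1, 2, 41, 82.
Check 35^d mod 166 for each divisor in increasing order:
35^1 ≡ 35 (mod 166)
35^2 ≡ 63 (mod 166)
35^41 ≡ 165 (mod 166)
35^82 ≡ 1 (mod 166) ✓
Therefore the multiplicative order of 35 modulo 166 is 82.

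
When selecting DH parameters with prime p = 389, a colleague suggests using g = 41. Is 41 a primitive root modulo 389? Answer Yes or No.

φ(389) = 389 − 1 = 388 = 2^2 · 97.
An element g generates (Z/389Z)^× iff g^(388/q) ≢ 1 (mod 389) for each prime q ∈ {2, 97}.
41^194 ≡ 1 (mod 389)  [q = 2: ≡ 1 ✗]
41^4 ≡ 65 (mod 389)  [q = 97: ≢ 1 ✓]
41^194 ≡ 1 shows ord(41) | 194, strictly less than φ(389); not a primitive root.

No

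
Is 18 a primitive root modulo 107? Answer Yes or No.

Yes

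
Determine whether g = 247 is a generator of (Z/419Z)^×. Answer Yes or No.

Yes

φ(419) = 419 − 1 = 418 = 2 · 11 · 19.
An element g generates (Z/419Z)^× iff g^(418/q) ≢ 1 (mod 419) for each prime q ∈ {2, 11, 19}.
247^209 ≡ 418 (mod 419)  [q = 2: ≢ 1 ✓]
247^38 ≡ 169 (mod 419)  [q = 11: ≢ 1 ✓]
247^22 ≡ 199 (mod 419)  [q = 19: ≢ 1 ✓]
None equal 1, so ord_419(247) = 418: 247 is a primitive root.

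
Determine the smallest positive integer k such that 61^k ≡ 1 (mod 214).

53

Since 61 ∈ (Z/214Z)^×, its order divides φ(214) = φ(2)·φ(107) = 1·106 = 106 = 2 · 53.
Divisors of 106: 1, 2, 53, 106.
Test each divisor d:
61^1 ≡ 61 (mod 214)
61^2 ≡ 83 (mod 214)
61^53 ≡ 1 (mod 214) ✓
The smallest such exponent is 53, so the order of 61 is 53.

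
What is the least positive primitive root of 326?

φ(326) = φ(2)·φ(163) = 1·162 = 162 = 2 · 3^4.
Test candidates g = 2, 3, … against the prime factors q ∈ {2, 3} of φ(326): g is a generator iff g^(162/q) ≢ 1 for every such q.
g = 2: gcd(2, 326) = 2 > 1, not a unit — skip.
g = 3: 3^81 ≡ 325; 3^54 ≡ 221 — none is 1, so 3 is a primitive root.
So 3 is the smallest generator of (Z/326Z)^×.

3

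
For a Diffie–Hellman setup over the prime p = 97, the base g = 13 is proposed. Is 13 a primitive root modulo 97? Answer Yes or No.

Yes

φ(97) = 97 − 1 = 96 = 2^5 · 3.
13 is a primitive root mod 97 iff 13^(φ(97)/q) ≢ 1 for every prime q | φ(97), i.e. q ∈ {2, 3}.
13^48 ≡ 96 (mod 97)  [q = 2: ≢ 1 ✓]
13^32 ≡ 35 (mod 97)  [q = 3: ≢ 1 ✓]
All checks pass, so 13 has order 96 and is a primitive root modulo 97.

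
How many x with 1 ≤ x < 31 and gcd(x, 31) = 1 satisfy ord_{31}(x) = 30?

8

φ(31) = 31 − 1 = 30 = 2 · 3 · 5.
(Z/31Z)^× is cyclic (|G| = 30); a cyclic group of order m has exactly φ(d) elements of each order d | m, and none otherwise.
30 = 2 · 3 · 5 divides 30, and φ(30) = 8.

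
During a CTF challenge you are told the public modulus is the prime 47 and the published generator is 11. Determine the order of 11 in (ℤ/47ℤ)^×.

46

Since 11 ∈ (Z/47Z)^×, its order divides φ(47) = 47 − 1 = 46 = 2 · 23.
Divisors of 46: 1, 2, 23, 46.
Check 11^d mod 47 for each divisor in increasing order:
11^1 ≡ 11 (mod 47)
11^2 ≡ 27 (mod 47)
11^23 ≡ 46 (mod 47)
11^46 ≡ 1 (mod 47) ✓
Therefore the multiplicative order of 11 modulo 47 is 46.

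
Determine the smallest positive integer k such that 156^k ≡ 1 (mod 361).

171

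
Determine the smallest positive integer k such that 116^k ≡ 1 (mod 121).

110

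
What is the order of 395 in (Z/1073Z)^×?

By Lagrange's theorem, ord_1073(395) divides φ(1073) = φ(29·37) = (29−1)·(37−1) = 28·36 = 1008 = 2^4 · 3^2 · 7.
Divisors of 1008: 1, 2, 3, 4, 6, 7, 8, 9, 12, 14, 16, 18, 21, 24, 28, 36, 42, 48, 56, 63, 72, 84, 112, 126, 144, 168, 252, 336, 504, 1008.
Evaluate successive powers at the divisors of 1008:
395^1 ≡ 395 (mod 1073)
395^2 ≡ 440 (mod 1073)
395^3 ≡ 1047 (mod 1073)
395^4 ≡ 460 (mod 1073)
395^6 ≡ 676 (mod 1073)
395^7 ≡ 916 (mod 1073)
395^8 ≡ 219 (mod 1073)
395^9 ≡ 665 (mod 1073)
395^12 ≡ 951 (mod 1073)
395^14 ≡ 1043 (mod 1073)
395^16 ≡ 749 (mod 1073)
395^18 ≡ 149 (mod 1073)
395^21 ≡ 418 (mod 1073)
395^24 ≡ 935 (mod 1073)
395^28 ≡ 900 (mod 1073)
395^36 ≡ 741 (mod 1073)
395^42 ≡ 898 (mod 1073)
395^48 ≡ 803 (mod 1073)
395^56 ≡ 958 (mod 1073)
395^63 ≡ 887 (mod 1073)
395^72 ≡ 778 (mod 1073)
395^84 ≡ 581 (mod 1073)
395^112 ≡ 349 (mod 1073)
395^126 ≡ 260 (mod 1073)
395^144 ≡ 112 (mod 1073)
395^168 ≡ 639 (mod 1073)
395^252 ≡ 1 (mod 1073) ✓
Hence ord(395) = 252.

252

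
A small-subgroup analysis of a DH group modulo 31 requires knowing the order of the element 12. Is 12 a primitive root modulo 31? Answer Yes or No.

φ(31) = 31 − 1 = 30 = 2 · 3 · 5.
12 is a primitive root mod 31 iff 12^(φ(31)/q) ≢ 1 for every prime q | φ(31), i.e. q ∈ {2, 3, 5}.
12^15 ≡ 30 (mod 31)  [q = 2: ≢ 1 ✓]
12^10 ≡ 25 (mod 31)  [q = 3: ≢ 1 ✓]
12^6 ≡ 2 (mod 31)  [q = 5: ≢ 1 ✓]
All checks pass, so 12 has order 30 and is a primitive root modulo 31.

Yes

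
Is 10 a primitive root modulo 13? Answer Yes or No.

No

φ(13) = 13 − 1 = 12 = 2^2 · 3.
It suffices to check that the order of 10 is not a proper divisor of 12: compute 10^(12/q) for q ∈ {2, 3}.
10^6 ≡ 1 (mod 13)  [q = 2: ≡ 1 ✗]
10^4 ≡ 3 (mod 13)  [q = 3: ≢ 1 ✓]
10^6 ≡ 1 shows ord(10) | 6, strictly less than φ(13); not a primitive root.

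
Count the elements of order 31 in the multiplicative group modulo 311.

φ(311) = 311 − 1 = 310 = 2 · 5 · 31.
(Z/311Z)^× is cyclic (|G| = 310); a cyclic group of order m has exactly φ(d) elements of each order d | m, and none otherwise.
31 | 310, and φ(31) = 31 − 1 = 30.

30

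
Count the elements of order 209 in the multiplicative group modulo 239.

0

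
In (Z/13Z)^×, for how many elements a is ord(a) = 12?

φ(13) = 13 − 1 = 12 = 2^2 · 3.
Since (Z/13Z)^× is cyclic of order 12, the number of elements of order d is φ(d) when d | 12 and 0 otherwise.
12 = 2^2 · 3 divides 12, and φ(12) = 4.

4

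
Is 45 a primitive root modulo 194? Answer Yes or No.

No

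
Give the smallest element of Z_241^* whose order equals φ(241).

7

φ(241) = 241 − 1 = 240 = 2^4 · 3 · 5.
Test candidates g = 2, 3, … against the prime factors q ∈ {2, 3, 5} of φ(241): g is a generator iff g^(240/q) ≢ 1 for every such q.
g = 2: 2^120 ≡ 1 — hits 1, so not a primitive root.
g = 3: 3^120 ≡ 1 — hits 1, so not a primitive root.
g = 4: 4^120 ≡ 1 — hits 1, so not a primitive root.
g = 5: 5^120 ≡ 1 — hits 1, so not a primitive root.
g = 6: 6^120 ≡ 1 — hits 1, so not a primitive root.
g = 7: 7^120 ≡ 240; 7^80 ≡ 15; 7^48 ≡ 91 — none is 1, so 7 is a primitive root.
Hence the least primitive root of 241 is 7.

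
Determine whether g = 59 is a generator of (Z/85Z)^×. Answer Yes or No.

85 = 5 · 17 is a product of two distinct odd primes, so (Z/85Z)^× ≅ (Z/5Z)^× × (Z/17Z)^× is not cyclic.
No primitive root modulo 85 exists; in particular 59 is not one.

No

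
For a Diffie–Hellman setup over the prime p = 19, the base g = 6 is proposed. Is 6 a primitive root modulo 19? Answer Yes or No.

No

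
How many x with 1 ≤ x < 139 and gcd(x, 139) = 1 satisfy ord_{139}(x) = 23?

22

φ(139) = 139 − 1 = 138 = 2 · 3 · 23.
(Z/139Z)^× is cyclic (|G| = 138); a cyclic group of order m has exactly φ(d) elements of each order d | m, and none otherwise.
23 | 138, and φ(23) = 23 − 1 = 22.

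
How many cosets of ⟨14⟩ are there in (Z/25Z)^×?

ord(14) | φ(25) = φ(5^2) = 5·(5−1) = 20 = 2^2 · 5.
Divisors of 20: 1, 2, 4, 5, 10, 20.
Compute 14^d (mod 25) for the divisors d until we hit 1:
14^1 ≡ 14 (mod 25)
14^2 ≡ 21 (mod 25)
14^4 ≡ 16 (mod 25)
14^5 ≡ 24 (mod 25)
14^10 ≡ 1 (mod 25) ✓
Thus |⟨14⟩| = ord(14) = 10.
[(Z/25Z)^× : ⟨14⟩] = 20/10 = 2.

2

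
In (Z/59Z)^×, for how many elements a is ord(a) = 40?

0

φ(59) = 59 − 1 = 58 = 2 · 29.
(Z/59Z)^× is cyclic (|G| = 58); a cyclic group of order m has exactly φ(d) elements of each order d | m, and none otherwise.
Here 58 is not a multiple of 40, so there are no elements of order 40.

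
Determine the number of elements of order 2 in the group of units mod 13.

φ(13) = 13 − 1 = 12 = 2^2 · 3.
In a cyclic group of order 12, there are φ(d) elements of order d for each divisor d of 12, and zero for non-divisors.
2 | 12, and φ(2) = 2 − 1 = 1.

1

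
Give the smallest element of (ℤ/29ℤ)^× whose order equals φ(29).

2

φ(29) = 29 − 1 = 28 = 2^2 · 7.
g is a primitive root iff g^(28/q) ≢ 1 (mod 29) for each prime q ∈ {2, 7}.
g = 2: 2^14 ≡ 28; 2^4 ≡ 16 — none is 1, so 2 is a primitive root.
So 2 is the smallest generator of (Z/29Z)^×.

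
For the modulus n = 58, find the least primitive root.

3

φ(58) = φ(2)·φ(29) = 1·28 = 28 = 2^2 · 7.
Test candidates g = 2, 3, … against the prime factors q ∈ {2, 7} of φ(58): g is a generator iff g^(28/q) ≢ 1 for every such q.
g = 2: gcd(2, 58) = 2 > 1, not a unit — skip.
g = 3: 3^14 ≡ 57; 3^4 ≡ 23 — none is 1, so 3 is a primitive root.
So 3 is the smallest generator of (Z/58Z)^×.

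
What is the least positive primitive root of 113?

3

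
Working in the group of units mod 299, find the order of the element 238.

ord(238) | φ(299) = φ(13·23) = (13−1)·(23−1) = 12·22 = 264 = 2^3 · 3 · 11.
Divisors of 264: 1, 2, 3, 4, 6, 8, 11, 12, 22, 24, 33, 44, 66, 88, 132, 264.
Test each divisor d:
238^1 ≡ 238
238^2 ≡ 133
238^3 ≡ 259
238^4 ≡ 48
238^6 ≡ 105
238^8 ≡ 211
238^11 ≡ 231
238^12 ≡ 261
238^22 ≡ 139
238^24 ≡ 248
238^33 ≡ 116
238^44 ≡ 185
238^66 ≡ 1
Hence ord(238) = 66.

66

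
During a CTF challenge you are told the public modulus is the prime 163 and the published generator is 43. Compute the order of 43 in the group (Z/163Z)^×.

81

ord(43) | φ(163) = 163 − 1 = 162 = 2 · 3^4.
Divisors of 162: 1, 2, 3, 6, 9, 18, 27, 54, 81, 162.
Check 43^d mod 163 for each divisor in increasing order:
43^1 ≡ 43 (mod 163)
43^2 ≡ 56 (mod 163)
43^3 ≡ 126 (mod 163)
43^6 ≡ 65 (mod 163)
43^9 ≡ 40 (mod 163)
43^18 ≡ 133 (mod 163)
43^27 ≡ 104 (mod 163)
43^54 ≡ 58 (mod 163)
43^81 ≡ 1 (mod 163) ✓
Hence ord(43) = 81.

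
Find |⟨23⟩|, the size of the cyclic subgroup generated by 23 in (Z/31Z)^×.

10

The order of 23 must divide φ(31) = 31 − 1 = 30 = 2 · 3 · 5.
Divisors of 30: 1, 2, 3, 5, 6, 10, 15, 30.
Check 23^d mod 31 for each divisor in increasing order:
23^1 ≡ 23
23^2 ≡ 2
23^3 ≡ 15
23^5 ≡ 30
23^6 ≡ 8
23^10 ≡ 1
Therefore the multiplicative order of 23 modulo 31 is 10.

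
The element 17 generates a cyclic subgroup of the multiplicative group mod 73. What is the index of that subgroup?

3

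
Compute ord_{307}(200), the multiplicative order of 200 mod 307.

306

The order of 200 must divide φ(307) = 307 − 1 = 306 = 2 · 3^2 · 17.
Divisors of 306: 1, 2, 3, 6, 9, 17, 18, 34, 51, 102, 153, 306.
Test each divisor d:
200^1 ≡ 200 (mod 307)
200^2 ≡ 90 (mod 307)
200^3 ≡ 194 (mod 307)
200^6 ≡ 182 (mod 307)
200^9 ≡ 3 (mod 307)
200^17 ≡ 20 (mod 307)
200^18 ≡ 9 (mod 307)
200^34 ≡ 93 (mod 307)
200^51 ≡ 18 (mod 307)
200^102 ≡ 17 (mod 307)
200^153 ≡ 306 (mod 307)
200^306 ≡ 1 (mod 307) ✓
Therefore the multiplicative order of 200 modulo 307 is 306.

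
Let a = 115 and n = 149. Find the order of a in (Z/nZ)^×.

148

ord(115) | φ(149) = 149 − 1 = 148 = 2^2 · 37.
Divisors of 148: 1, 2, 4, 37, 74, 148.
Check 115^d mod 149 for each divisor in increasing order:
115^1 ≡ 115 (mod 149)
115^2 ≡ 113 (mod 149)
115^4 ≡ 104 (mod 149)
115^37 ≡ 44 (mod 149)
115^74 ≡ 148 (mod 149)
115^148 ≡ 1 (mod 149) ✓
So ord_149(115) = 148.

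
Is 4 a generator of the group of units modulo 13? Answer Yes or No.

No

φ(13) = 13 − 1 = 12 = 2^2 · 3.
Test 4^(12/q) mod 13 for each prime factor q of 12:
4^6 ≡ 1 (mod 13)  [q = 2: ≡ 1 ✗]
4^4 ≡ 9 (mod 13)  [q = 3: ≢ 1 ✓]
The check at q = 2 fails, so 4 generates a proper subgroup.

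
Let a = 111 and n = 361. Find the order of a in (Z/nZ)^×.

171

By Lagrange's theorem, ord_361(111) divides φ(361) = φ(19^2) = 19·(19−1) = 342 = 2 · 3^2 · 19.
Divisors of 342: 1, 2, 3, 6, 9, 18, 19, 38, 57, 114, 171, 342.
Compute 111^d (mod 361) for the divisors d until we hit 1:
111^1 ≡ 111
111^2 ≡ 47
111^3 ≡ 163
111^6 ≡ 216
111^9 ≡ 191
111^18 ≡ 20
111^19 ≡ 54
111^38 ≡ 28
111^57 ≡ 68
111^114 ≡ 292
111^171 ≡ 1
The smallest such exponent is 171, so the order of 111 is 171.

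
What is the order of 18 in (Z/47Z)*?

The order of 18 must divide φ(47) = 47 − 1 = 46 = 2 · 23.
Divisors of 46: 1, 2, 23, 46.
Check 18^d mod 47 for each divisor in increasing order:
18^1 ≡ 18 (mod 47)
18^2 ≡ 42 (mod 47)
18^23 ≡ 1 (mod 47) ✓
Therefore the multiplicative order of 18 modulo 47 is 23.

23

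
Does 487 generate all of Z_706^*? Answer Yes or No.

φ(706) = φ(2)·φ(353) = 1·352 = 352 = 2^5 · 11.
It suffices to check that the order of 487 is not a proper divisor of 352: compute 487^(352/q) for q ∈ {2, 11}.
487^176 ≡ 705 (mod 706)  [q = 2: ≢ 1 ✓]
487^32 ≡ 411 (mod 706)  [q = 11: ≢ 1 ✓]
Every test exponent gives a nontrivial residue, hence 487 generates the full group.

Yes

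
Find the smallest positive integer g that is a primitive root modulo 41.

6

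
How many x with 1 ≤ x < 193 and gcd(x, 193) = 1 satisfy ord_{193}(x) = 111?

φ(193) = 193 − 1 = 192 = 2^6 · 3.
(Z/193Z)^× is cyclic (|G| = 192); a cyclic group of order m has exactly φ(d) elements of each order d | m, and none otherwise.
111 does not divide 192, so no element of (Z/193Z)^× has order 111.

0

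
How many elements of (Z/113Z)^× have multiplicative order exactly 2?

φ(113) = 113 − 1 = 112 = 2^4 · 7.
In a cyclic group of order 112, there are φ(d) elements of order d for each divisor d of 112, and zero for non-divisors.
2 | 112, and φ(2) = 2 − 1 = 1.

1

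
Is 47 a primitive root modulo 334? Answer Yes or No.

φ(334) = φ(2)·φ(167) = 1·166 = 166 = 2 · 83.
An element g generates (Z/334Z)^× iff g^(166/q) ≢ 1 (mod 334) for each prime q ∈ {2, 83}.
47^83 ≡ 1 (mod 334)  [q = 2: ≡ 1 ✗]
47^2 ≡ 205 (mod 334)  [q = 83: ≢ 1 ✓]
The check at q = 2 fails, so 47 generates a proper subgroup.

No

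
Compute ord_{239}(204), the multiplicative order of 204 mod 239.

119

Since 204 ∈ (Z/239Z)^×, its order divides φ(239) = 239 − 1 = 238 = 2 · 7 · 17.
Divisors of 238: 1, 2, 7, 14, 17, 34, 119, 238.
Test each divisor d:
204^1 ≡ 204 (mod 239)
204^2 ≡ 30 (mod 239)
204^7 ≡ 6 (mod 239)
204^14 ≡ 36 (mod 239)
204^17 ≡ 201 (mod 239)
204^34 ≡ 10 (mod 239)
204^119 ≡ 1 (mod 239) ✓
The smallest such exponent is 119, so the order of 204 is 119.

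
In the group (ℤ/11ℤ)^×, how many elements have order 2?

φ(11) = 11 − 1 = 10 = 2 · 5.
(Z/11Z)^× is cyclic (|G| = 10); a cyclic group of order m has exactly φ(d) elements of each order d | m, and none otherwise.
2 | 10, and φ(2) = 2 − 1 = 1.

1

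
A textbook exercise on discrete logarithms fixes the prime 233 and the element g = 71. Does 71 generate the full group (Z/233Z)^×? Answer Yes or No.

φ(233) = 233 − 1 = 232 = 2^3 · 29.
Test 71^(232/q) mod 233 for each prime factor q of 232:
71^116 ≡ 1 (mod 233)  [q = 2: ≡ 1 ✗]
71^8 ≡ 4 (mod 233)  [q = 29: ≢ 1 ✓]
The check at q = 2 fails, so 71 generates a proper subgroup.

No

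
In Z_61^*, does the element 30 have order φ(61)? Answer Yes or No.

Yes

φ(61) = 61 − 1 = 60 = 2^2 · 3 · 5.
30 is a primitive root mod 61 iff 30^(φ(61)/q) ≢ 1 for every prime q | φ(61), i.e. q ∈ {2, 3, 5}.
30^30 ≡ 60 (mod 61)  [q = 2: ≢ 1 ✓]
30^20 ≡ 13 (mod 61)  [q = 3: ≢ 1 ✓]
30^12 ≡ 34 (mod 61)  [q = 5: ≢ 1 ✓]
All checks pass, so 30 has order 60 and is a primitive root modulo 61.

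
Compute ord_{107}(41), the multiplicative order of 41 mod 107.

53

By Lagrange's theorem, ord_107(41) divides φ(107) = 107 − 1 = 106 = 2 · 53.
Divisors of 106: 1, 2, 53, 106.
Check 41^d mod 107 for each divisor in increasing order:
41^1 ≡ 41
41^2 ≡ 76
41^53 ≡ 1
So ord_107(41) = 53.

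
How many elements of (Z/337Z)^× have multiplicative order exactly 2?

1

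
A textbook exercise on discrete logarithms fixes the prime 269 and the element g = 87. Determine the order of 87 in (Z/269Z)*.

67

Since 87 ∈ (Z/269Z)^×, its order divides φ(269) = 269 − 1 = 268 = 2^2 · 67.
Divisors of 268: 1, 2, 4, 67, 134, 268.
Compute 87^d (mod 269) for the divisors d until we hit 1:
87^1 ≡ 87 (mod 269)
87^2 ≡ 37 (mod 269)
87^4 ≡ 24 (mod 269)
87^67 ≡ 1 (mod 269) ✓
Therefore the multiplicative order of 87 modulo 269 is 67.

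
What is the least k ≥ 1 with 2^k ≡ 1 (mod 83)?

82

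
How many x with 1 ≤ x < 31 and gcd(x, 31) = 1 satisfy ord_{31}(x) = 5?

4

φ(31) = 31 − 1 = 30 = 2 · 3 · 5.
(Z/31Z)^× is cyclic (|G| = 30); a cyclic group of order m has exactly φ(d) elements of each order d | m, and none otherwise.
5 | 30, and φ(5) = 5 − 1 = 4.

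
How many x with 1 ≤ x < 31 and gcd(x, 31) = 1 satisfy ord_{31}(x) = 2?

1

φ(31) = 31 − 1 = 30 = 2 · 3 · 5.
In a cyclic group of order 30, there are φ(d) elements of order d for each divisor d of 30, and zero for non-divisors.
2 | 30, and φ(2) = 2 − 1 = 1.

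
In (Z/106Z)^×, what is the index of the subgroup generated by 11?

2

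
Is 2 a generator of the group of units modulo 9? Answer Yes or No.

φ(9) = φ(3^2) = 3·(3−1) = 6 = 2 · 3.
Test 2^(6/q) mod 9 for each prime factor q of 6:
2^3 ≡ 8 (mod 9)  [q = 2: ≢ 1 ✓]
2^2 ≡ 4 (mod 9)  [q = 3: ≢ 1 ✓]
Every test exponent gives a nontrivial residue, hence 2 generates the full group.

Yes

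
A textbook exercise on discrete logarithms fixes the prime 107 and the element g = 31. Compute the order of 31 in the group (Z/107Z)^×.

By Lagrange's theorem, ord_107(31) divides φ(107) = 107 − 1 = 106 = 2 · 53.
Divisors of 106: 1, 2, 53, 106.
Evaluate successive powers at the divisors of 106:
31^1 ≡ 31 (mod 107)
31^2 ≡ 105 (mod 107)
31^53 ≡ 106 (mod 107)
31^106 ≡ 1 (mod 107) ✓
Therefore the multiplicative order of 31 modulo 107 is 106.

106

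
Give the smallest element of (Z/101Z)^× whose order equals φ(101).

2

φ(101) = 101 − 1 = 100 = 2^2 · 5^2.
Test candidates g = 2, 3, … against the prime factors q ∈ {2, 5} of φ(101): g is a generator iff g^(100/q) ≢ 1 for every such q.
g = 2: 2^50 ≡ 100; 2^20 ≡ 95 — none is 1, so 2 is a primitive root.
So 2 is the smallest generator of (Z/101Z)^×.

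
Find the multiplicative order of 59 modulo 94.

The order of 59 must divide φ(94) = φ(2)·φ(47) = 1·46 = 46 = 2 · 23.
Divisors of 46: 1, 2, 23, 46.
Test each divisor d:
59^1 ≡ 59 (mod 94)
59^2 ≡ 3 (mod 94)
59^23 ≡ 1 (mod 94) ✓
The smallest such exponent is 23, so the order of 59 is 23.

23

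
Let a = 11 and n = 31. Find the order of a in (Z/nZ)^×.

By Lagrange's theorem, ord_31(11) divides φ(31) = 31 − 1 = 30 = 2 · 3 · 5.
Divisors of 30: 1, 2, 3, 5, 6, 10, 15, 30.
Check 11^d mod 31 for each divisor in increasing order:
11^1 ≡ 11
11^2 ≡ 28
11^3 ≡ 29
11^5 ≡ 6
11^6 ≡ 4
11^10 ≡ 5
11^15 ≡ 30
11^30 ≡ 1
Therefore the multiplicative order of 11 modulo 31 is 30.

30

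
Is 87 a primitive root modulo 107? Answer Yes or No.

φ(107) = 107 − 1 = 106 = 2 · 53.
87 is a primitive root mod 107 iff 87^(φ(107)/q) ≢ 1 for every prime q | φ(107), i.e. q ∈ {2, 53}.
87^53 ≡ 1 (mod 107)  [q = 2: ≡ 1 ✗]
87^2 ≡ 79 (mod 107)  [q = 53: ≢ 1 ✓]
The check at q = 2 fails, so 87 generates a proper subgroup.

No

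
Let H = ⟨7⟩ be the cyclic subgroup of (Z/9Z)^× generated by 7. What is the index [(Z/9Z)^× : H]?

ord(7) | φ(9) = φ(3^2) = 3·(3−1) = 6 = 2 · 3.
Divisors of 6: 1, 2, 3, 6.
Compute 7^d (mod 9) for the divisors d until we hit 1:
7^1 ≡ 7 (mod 9)
7^2 ≡ 4 (mod 9)
7^3 ≡ 1 (mod 9) ✓
The order of 7 is 3, so the subgroup it generates has 3 elements.
[(Z/9Z)^× : ⟨7⟩] = 6/3 = 2.

2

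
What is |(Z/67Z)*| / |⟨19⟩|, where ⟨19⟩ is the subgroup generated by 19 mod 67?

2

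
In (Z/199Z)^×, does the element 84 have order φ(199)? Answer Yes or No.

φ(199) = 199 − 1 = 198 = 2 · 3^2 · 11.
84 is a primitive root mod 199 iff 84^(φ(199)/q) ≢ 1 for every prime q | φ(199), i.e. q ∈ {2, 3, 11}.
84^99 ≡ 198 (mod 199)  [q = 2: ≢ 1 ✓]
84^66 ≡ 106 (mod 199)  [q = 3: ≢ 1 ✓]
84^18 ≡ 139 (mod 199)  [q = 11: ≢ 1 ✓]
None equal 1, so ord_199(84) = 198: 84 is a primitive root.

Yes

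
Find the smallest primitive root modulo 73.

φ(73) = 73 − 1 = 72 = 2^3 · 3^2.
g is a primitive root iff g^(72/q) ≢ 1 (mod 73) for each prime q ∈ {2, 3}.
g = 2: 2^36 ≡ 1 — hits 1, so not a primitive root.
g = 3: 3^36 ≡ 1 — hits 1, so not a primitive root.
g = 4: 4^36 ≡ 1 — hits 1, so not a primitive root.
g = 5: 5^36 ≡ 72; 5^24 ≡ 8 — none is 1, so 5 is a primitive root.
The smallest primitive root modulo 73 is 5.

5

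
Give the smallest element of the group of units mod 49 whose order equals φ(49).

φ(49) = φ(7^2) = 7·(7−1) = 42 = 2 · 3 · 7.
Test candidates g = 2, 3, … against the prime factors q ∈ {2, 3, 7} of φ(49): g is a generator iff g^(42/q) ≢ 1 for every such q.
g = 2: 2^21 ≡ 1 — hits 1, so not a primitive root.
g = 3: 3^21 ≡ 48; 3^14 ≡ 30; 3^6 ≡ 43 — none is 1, so 3 is a primitive root.
So 3 is the smallest generator of (Z/49Z)^×.

3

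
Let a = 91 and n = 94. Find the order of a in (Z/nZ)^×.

46

By Lagrange's theorem, ord_94(91) divides φ(94) = φ(2)·φ(47) = 1·46 = 46 = 2 · 23.
Divisors of 46: 1, 2, 23, 46.
Evaluate successive powers at the divisors of 46:
91^1 ≡ 91 (mod 94)
91^2 ≡ 9 (mod 94)
91^23 ≡ 93 (mod 94)
91^46 ≡ 1 (mod 94) ✓
So ord_94(91) = 46.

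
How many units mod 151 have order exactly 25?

φ(151) = 151 − 1 = 150 = 2 · 3 · 5^2.
(Z/151Z)^× is cyclic (|G| = 150); a cyclic group of order m has exactly φ(d) elements of each order d | m, and none otherwise.
25 = 5^2 divides 150, and φ(25) = 20.

20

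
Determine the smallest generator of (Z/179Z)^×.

2

φ(179) = 179 − 1 = 178 = 2 · 89.
Test candidates g = 2, 3, … against the prime factors q ∈ {2, 89} of φ(179): g is a generator iff g^(178/q) ≢ 1 for every such q.
g = 2: 2^89 ≡ 178; 2^2 ≡ 4 — none is 1, so 2 is a primitive root.
The smallest primitive root modulo 179 is 2.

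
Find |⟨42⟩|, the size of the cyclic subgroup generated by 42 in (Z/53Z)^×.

The order of 42 must divide φ(53) = 53 − 1 = 52 = 2^2 · 13.
Divisors of 52: 1, 2, 4, 13, 26, 52.
Compute 42^d (mod 53) for the divisors d until we hit 1:
42^1 ≡ 42 (mod 53)
42^2 ≡ 15 (mod 53)
42^4 ≡ 13 (mod 53)
42^13 ≡ 1 (mod 53) ✓
Hence ord(42) = 13.

13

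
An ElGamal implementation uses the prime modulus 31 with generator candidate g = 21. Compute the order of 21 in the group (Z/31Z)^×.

30

ord(21) | φ(31) = 31 − 1 = 30 = 2 · 3 · 5.
Divisors of 30: 1, 2, 3, 5, 6, 10, 15, 30.
Check 21^d mod 31 for each divisor in increasing order:
21^1 ≡ 21 (mod 31)
21^2 ≡ 7 (mod 31)
21^3 ≡ 23 (mod 31)
21^5 ≡ 6 (mod 31)
21^6 ≡ 2 (mod 31)
21^10 ≡ 5 (mod 31)
21^15 ≡ 30 (mod 31)
21^30 ≡ 1 (mod 31) ✓
So ord_31(21) = 30.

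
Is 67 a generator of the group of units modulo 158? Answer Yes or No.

φ(158) = φ(2)·φ(79) = 1·78 = 78 = 2 · 3 · 13.
It suffices to check that the order of 67 is not a proper divisor of 78: compute 67^(78/q) for q ∈ {2, 3, 13}.
67^39 ≡ 1 (mod 158)  [q = 2: ≡ 1 ✗]
67^26 ≡ 1 (mod 158)  [q = 3: ≡ 1 ✗]
67^6 ≡ 21 (mod 158)  [q = 13: ≢ 1 ✓]
67^39 ≡ 1 shows ord(67) | 39, strictly less than φ(158); not a primitive root.

No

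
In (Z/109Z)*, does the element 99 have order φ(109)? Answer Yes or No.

Yes

φ(109) = 109 − 1 = 108 = 2^2 · 3^3.
Test 99^(108/q) mod 109 for each prime factor q of 108:
99^54 ≡ 108 (mod 109)  [q = 2: ≢ 1 ✓]
99^36 ≡ 63 (mod 109)  [q = 3: ≢ 1 ✓]
All checks pass, so 99 has order 108 and is a primitive root modulo 109.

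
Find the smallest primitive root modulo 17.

φ(17) = 17 − 1 = 16 = 2^4.
Test candidates g = 2, 3, … against the prime factors q ∈ {2} of φ(17): g is a generator iff g^(16/q) ≢ 1 for every such q.
g = 2: 2^8 ≡ 1 — hits 1, so not a primitive root.
g = 3: 3^8 ≡ 16 — none is 1, so 3 is a primitive root.
Hence the least primitive root of 17 is 3.

3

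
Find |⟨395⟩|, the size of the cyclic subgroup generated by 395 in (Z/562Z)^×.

By Lagrange's theorem, ord_562(395) divides φ(562) = φ(2)·φ(281) = 1·280 = 280 = 2^3 · 5 · 7.
Divisors of 280: 1, 2, 4, 5, 7, 8, 10, 14, 20, 28, 35, 40, 56, 70, 140, 280.
Test each divisor d:
395^1 ≡ 395
395^2 ≡ 351
395^4 ≡ 123
395^5 ≡ 253
395^7 ≡ 7
395^8 ≡ 517
395^10 ≡ 503
395^14 ≡ 49
395^20 ≡ 109
395^28 ≡ 153
395^35 ≡ 509
395^40 ≡ 79
395^56 ≡ 367
395^70 ≡ 561
395^140 ≡ 1
The smallest such exponent is 140, so the order of 395 is 140.

140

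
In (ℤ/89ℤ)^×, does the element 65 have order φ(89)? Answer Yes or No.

Yes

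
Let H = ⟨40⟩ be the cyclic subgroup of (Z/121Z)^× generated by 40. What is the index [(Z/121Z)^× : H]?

11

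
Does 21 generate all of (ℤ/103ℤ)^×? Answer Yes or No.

Yes

φ(103) = 103 − 1 = 102 = 2 · 3 · 17.
21 is a primitive root mod 103 iff 21^(φ(103)/q) ≢ 1 for every prime q | φ(103), i.e. q ∈ {2, 3, 17}.
21^51 ≡ 102 (mod 103)  [q = 2: ≢ 1 ✓]
21^34 ≡ 56 (mod 103)  [q = 3: ≢ 1 ✓]
21^6 ≡ 81 (mod 103)  [q = 17: ≢ 1 ✓]
All checks pass, so 21 has order 102 and is a primitive root modulo 103.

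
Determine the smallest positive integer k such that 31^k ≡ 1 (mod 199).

99

By Lagrange's theorem, ord_199(31) divides φ(199) = 199 − 1 = 198 = 2 · 3^2 · 11.
Divisors of 198: 1, 2, 3, 6, 9, 11, 18, 22, 33, 66, 99, 198.
Test each divisor d:
31^1 ≡ 31 (mod 199)
31^2 ≡ 165 (mod 199)
31^3 ≡ 140 (mod 199)
31^6 ≡ 98 (mod 199)
31^9 ≡ 188 (mod 199)
31^11 ≡ 175 (mod 199)
31^18 ≡ 121 (mod 199)
31^22 ≡ 178 (mod 199)
31^33 ≡ 106 (mod 199)
31^66 ≡ 92 (mod 199)
31^99 ≡ 1 (mod 199) ✓
So ord_199(31) = 99.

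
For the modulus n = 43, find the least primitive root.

3

φ(43) = 43 − 1 = 42 = 2 · 3 · 7.
g is a primitive root iff g^(42/q) ≢ 1 (mod 43) for each prime q ∈ {2, 3, 7}.
g = 2: 2^21 ≡ 42; 2^14 ≡ 1 — hits 1, so not a primitive root.
g = 3: 3^21 ≡ 42; 3^14 ≡ 36; 3^6 ≡ 41 — none is 1, so 3 is a primitive root.
The smallest primitive root modulo 43 is 3.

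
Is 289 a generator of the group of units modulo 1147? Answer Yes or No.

No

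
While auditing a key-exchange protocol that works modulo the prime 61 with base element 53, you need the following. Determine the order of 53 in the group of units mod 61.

By Lagrange's theorem, ord_61(53) divides φ(61) = 61 − 1 = 60 = 2^2 · 3 · 5.
Divisors of 60: 1, 2, 3, 4, 5, 6, 10, 12, 15, 20, 30, 60.
Check 53^d mod 61 for each divisor in increasing order:
53^1 ≡ 53 (mod 61)
53^2 ≡ 3 (mod 61)
53^3 ≡ 37 (mod 61)
53^4 ≡ 9 (mod 61)
53^5 ≡ 50 (mod 61)
53^6 ≡ 27 (mod 61)
53^10 ≡ 60 (mod 61)
53^12 ≡ 58 (mod 61)
53^15 ≡ 11 (mod 61)
53^20 ≡ 1 (mod 61) ✓
Therefore the multiplicative order of 53 modulo 61 is 20.

20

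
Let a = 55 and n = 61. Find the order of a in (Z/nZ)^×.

60

The order of 55 must divide φ(61) = 61 − 1 = 60 = 2^2 · 3 · 5.
Divisors of 60: 1, 2, 3, 4, 5, 6, 10, 12, 15, 20, 30, 60.
Test each divisor d:
55^1 ≡ 55 (mod 61)
55^2 ≡ 36 (mod 61)
55^3 ≡ 28 (mod 61)
55^4 ≡ 15 (mod 61)
55^5 ≡ 32 (mod 61)
55^6 ≡ 52 (mod 61)
55^10 ≡ 48 (mod 61)
55^12 ≡ 20 (mod 61)
55^15 ≡ 11 (mod 61)
55^20 ≡ 47 (mod 61)
55^30 ≡ 60 (mod 61)
55^60 ≡ 1 (mod 61) ✓
Hence ord(55) = 60.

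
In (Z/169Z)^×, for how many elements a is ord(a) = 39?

φ(169) = φ(13^2) = 13·(13−1) = 156 = 2^2 · 3 · 13.
In a cyclic group of order 156, there are φ(d) elements of order d for each divisor d of 156, and zero for non-divisors.
39 = 3 · 13 divides 156, and φ(39) = 24.

24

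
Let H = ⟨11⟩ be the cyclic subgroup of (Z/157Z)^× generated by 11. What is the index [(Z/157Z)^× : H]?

By Lagrange's theorem, ord_157(11) divides φ(157) = 157 − 1 = 156 = 2^2 · 3 · 13.
Divisors of 156: 1, 2, 3, 4, 6, 12, 13, 26, 39, 52, 78, 156.
Evaluate successive powers at the divisors of 156:
11^1 ≡ 11 (mod 157)
11^2 ≡ 121 (mod 157)
11^3 ≡ 75 (mod 157)
11^4 ≡ 40 (mod 157)
11^6 ≡ 130 (mod 157)
11^12 ≡ 101 (mod 157)
11^13 ≡ 12 (mod 157)
11^26 ≡ 144 (mod 157)
11^39 ≡ 1 (mod 157) ✓
Thus |⟨11⟩| = ord(11) = 39.
[(Z/157Z)^× : ⟨11⟩] = 156/39 = 4.

4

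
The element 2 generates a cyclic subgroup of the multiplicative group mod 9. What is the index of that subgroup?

The order of 2 must divide φ(9) = φ(3^2) = 3·(3−1) = 6 = 2 · 3.
Divisors of 6: 1, 2, 3, 6.
Check 2^d mod 9 for each divisor in increasing order:
2^1 ≡ 2
2^2 ≡ 4
2^3 ≡ 8
2^6 ≡ 1
Thus |⟨2⟩| = ord(2) = 6.
[(Z/9Z)^× : ⟨2⟩] = 6/6 = 1.

1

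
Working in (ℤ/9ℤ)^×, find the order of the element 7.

ord(7) | φ(9) = φ(3^2) = 3·(3−1) = 6 = 2 · 3.
Divisors of 6: 1, 2, 3, 6.
Evaluate successive powers at the divisors of 6:
7^1 ≡ 7
7^2 ≡ 4
7^3 ≡ 1
The smallest such exponent is 3, so the order of 7 is 3.

3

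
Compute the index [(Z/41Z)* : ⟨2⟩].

2

The order of 2 must divide φ(41) = 41 − 1 = 40 = 2^3 · 5.
Divisors of 40: 1, 2, 4, 5, 8, 10, 20, 40.
Compute 2^d (mod 41) for the divisors d until we hit 1:
2^1 ≡ 2 (mod 41)
2^2 ≡ 4 (mod 41)
2^4 ≡ 16 (mod 41)
2^5 ≡ 32 (mod 41)
2^8 ≡ 10 (mod 41)
2^10 ≡ 40 (mod 41)
2^20 ≡ 1 (mod 41) ✓
So ord_41(2) = 20, hence |⟨2⟩| = 20.
The index is φ(41) / ord(2) = 40 / 20 = 2.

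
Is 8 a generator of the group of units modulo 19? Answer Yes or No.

No

φ(19) = 19 − 1 = 18 = 2 · 3^2.
It suffices to check that the order of 8 is not a proper divisor of 18: compute 8^(18/q) for q ∈ {2, 3}.
8^9 ≡ 18 (mod 19)  [q = 2: ≢ 1 ✓]
8^6 ≡ 1 (mod 19)  [q = 3: ≡ 1 ✗]
The check at q = 3 fails, so 8 generates a proper subgroup.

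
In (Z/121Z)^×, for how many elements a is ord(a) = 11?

φ(121) = φ(11^2) = 11·(11−1) = 110 = 2 · 5 · 11.
In a cyclic group of order 110, there are φ(d) elements of order d for each divisor d of 110, and zero for non-divisors.
11 | 110, and φ(11) = 11 − 1 = 10.

10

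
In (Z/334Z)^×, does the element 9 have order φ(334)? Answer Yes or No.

φ(334) = φ(2)·φ(167) = 1·166 = 166 = 2 · 83.
Test 9^(166/q) mod 334 for each prime factor q of 166:
9^83 ≡ 1 (mod 334)  [q = 2: ≡ 1 ✗]
9^2 ≡ 81 (mod 334)  [q = 83: ≢ 1 ✓]
9^83 ≡ 1 shows ord(9) | 83, strictly less than φ(334); not a primitive root.

No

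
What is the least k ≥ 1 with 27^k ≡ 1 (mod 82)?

ord(27) | φ(82) = φ(2)·φ(41) = 1·40 = 40 = 2^3 · 5.
Divisors of 40: 1, 2, 4, 5, 8, 10, 20, 40.
Check 27^d mod 82 for each divisor in increasing order:
27^1 ≡ 27
27^2 ≡ 73
27^4 ≡ 81
27^5 ≡ 55
27^8 ≡ 1
The smallest such exponent is 8, so the order of 27 is 8.

8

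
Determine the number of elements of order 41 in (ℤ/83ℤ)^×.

40

φ(83) = 83 − 1 = 82 = 2 · 41.
In a cyclic group of order 82, there are φ(d) elements of order d for each divisor d of 82, and zero for non-divisors.
41 | 82, and φ(41) = 41 − 1 = 40.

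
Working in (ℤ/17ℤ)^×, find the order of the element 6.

16

The order of 6 must divide φ(17) = 17 − 1 = 16 = 2^4.
Divisors of 16: 1, 2, 4, 8, 16.
Check 6^d mod 17 for each divisor in increasing order:
6^1 ≡ 6 (mod 17)
6^2 ≡ 2 (mod 17)
6^4 ≡ 4 (mod 17)
6^8 ≡ 16 (mod 17)
6^16 ≡ 1 (mod 17) ✓
So ord_17(6) = 16.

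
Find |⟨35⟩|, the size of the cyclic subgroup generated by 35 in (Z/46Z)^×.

Since 35 ∈ (Z/46Z)^×, its order divides φ(46) = φ(2)·φ(23) = 1·22 = 22 = 2 · 11.
Divisors of 22: 1, 2, 11, 22.
Compute 35^d (mod 46) for the divisors d until we hit 1:
35^1 ≡ 35 (mod 46)
35^2 ≡ 29 (mod 46)
35^11 ≡ 1 (mod 46) ✓
Therefore the multiplicative order of 35 modulo 46 is 11.

11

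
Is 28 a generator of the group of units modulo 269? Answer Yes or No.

Yes

φ(269) = 269 − 1 = 268 = 2^2 · 67.
An element g generates (Z/269Z)^× iff g^(268/q) ≢ 1 (mod 269) for each prime q ∈ {2, 67}.
28^134 ≡ 268 (mod 269)  [q = 2: ≢ 1 ✓]
28^4 ≡ 260 (mod 269)  [q = 67: ≢ 1 ✓]
Every test exponent gives a nontrivial residue, hence 28 generates the full group.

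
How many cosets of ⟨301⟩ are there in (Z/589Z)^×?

6

The order of 301 must divide φ(589) = φ(19·31) = (19−1)·(31−1) = 18·30 = 540 = 2^2 · 3^3 · 5.
Divisors of 540: 1, 2, 3, 4, 5, 6, 9, 10, 12, 15, 18, 20, 27, 30, 36, 45, 54, 60, 90, 108, 135, 180, 270, 540.
Compute 301^d (mod 589) for the divisors d until we hit 1:
301^1 ≡ 301
301^2 ≡ 484
301^3 ≡ 201
301^4 ≡ 423
301^5 ≡ 99
301^6 ≡ 349
301^9 ≡ 58
301^10 ≡ 377
301^12 ≡ 467
301^15 ≡ 216
301^18 ≡ 419
301^20 ≡ 180
301^27 ≡ 153
301^30 ≡ 125
301^36 ≡ 39
301^45 ≡ 495
301^54 ≡ 438
301^60 ≡ 311
301^90 ≡ 1
Thus |⟨301⟩| = ord(301) = 90.
The index is φ(589) / ord(301) = 540 / 90 = 6.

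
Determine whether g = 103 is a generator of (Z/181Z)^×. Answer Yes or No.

Yes

φ(181) = 181 − 1 = 180 = 2^2 · 3^2 · 5.
103 is a primitive root mod 181 iff 103^(φ(181)/q) ≢ 1 for every prime q | φ(181), i.e. q ∈ {2, 3, 5}.
103^90 ≡ 180 (mod 181)  [q = 2: ≢ 1 ✓]
103^60 ≡ 132 (mod 181)  [q = 3: ≢ 1 ✓]
103^36 ≡ 59 (mod 181)  [q = 5: ≢ 1 ✓]
Every test exponent gives a nontrivial residue, hence 103 generates the full group.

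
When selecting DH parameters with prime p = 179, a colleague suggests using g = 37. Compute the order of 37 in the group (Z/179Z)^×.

178

Since 37 ∈ (Z/179Z)^×, its order divides φ(179) = 179 − 1 = 178 = 2 · 89.
Divisors of 178: 1, 2, 89, 178.
Compute 37^d (mod 179) for the divisors d until we hit 1:
37^1 ≡ 37
37^2 ≡ 116
37^89 ≡ 178
37^178 ≡ 1
Therefore the multiplicative order of 37 modulo 179 is 178.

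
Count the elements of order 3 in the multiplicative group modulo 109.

2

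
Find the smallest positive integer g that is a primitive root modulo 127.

φ(127) = 127 − 1 = 126 = 2 · 3^2 · 7.
g is a primitive root iff g^(126/q) ≢ 1 (mod 127) for each prime q ∈ {2, 3, 7}.
g = 2: 2^63 ≡ 1 — hits 1, so not a primitive root.
g = 3: 3^63 ≡ 126; 3^42 ≡ 107; 3^18 ≡ 4 — none is 1, so 3 is a primitive root.
The smallest primitive root modulo 127 is 3.

3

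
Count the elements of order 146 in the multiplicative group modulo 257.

0

φ(257) = 257 − 1 = 256 = 2^8.
Since (Z/257Z)^× is cyclic of order 256, the number of elements of order d is φ(d) when d | 256 and 0 otherwise.
146 does not divide 256, so no element of (Z/257Z)^× has order 146.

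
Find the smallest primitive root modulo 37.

φ(37) = 37 − 1 = 36 = 2^2 · 3^2.
g is a primitive root iff g^(36/q) ≢ 1 (mod 37) for each prime q ∈ {2, 3}.
g = 2: 2^18 ≡ 36; 2^12 ≡ 26 — none is 1, so 2 is a primitive root.
The smallest primitive root modulo 37 is 2.

2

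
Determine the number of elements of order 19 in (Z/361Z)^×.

φ(361) = φ(19^2) = 19·(19−1) = 342 = 2 · 3^2 · 19.
Since (Z/361Z)^× is cyclic of order 342, the number of elements of order d is φ(d) when d | 342 and 0 otherwise.
19 | 342, and φ(19) = 19 − 1 = 18.

18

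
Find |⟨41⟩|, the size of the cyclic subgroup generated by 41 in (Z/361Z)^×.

342

The order of 41 must divide φ(361) = φ(19^2) = 19·(19−1) = 342 = 2 · 3^2 · 19.
Divisors of 342: 1, 2, 3, 6, 9, 18, 19, 38, 57, 114, 171, 342.
Evaluate successive powers at the divisors of 342:
41^1 ≡ 41
41^2 ≡ 237
41^3 ≡ 331
41^6 ≡ 178
41^9 ≡ 75
41^18 ≡ 210
41^19 ≡ 307
41^38 ≡ 28
41^57 ≡ 293
41^114 ≡ 292
41^171 ≡ 360
41^342 ≡ 1
The smallest such exponent is 342, so the order of 41 is 342.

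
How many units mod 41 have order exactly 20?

8

φ(41) = 41 − 1 = 40 = 2^3 · 5.
Since (Z/41Z)^× is cyclic of order 40, the number of elements of order d is φ(d) when d | 40 and 0 otherwise.
20 = 2^2 · 5 divides 40, and φ(20) = 8.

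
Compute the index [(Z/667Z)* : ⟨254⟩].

44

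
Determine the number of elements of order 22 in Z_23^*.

10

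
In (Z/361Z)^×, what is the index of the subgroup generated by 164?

3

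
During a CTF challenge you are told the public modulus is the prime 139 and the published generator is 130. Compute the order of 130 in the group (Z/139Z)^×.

The order of 130 must divide φ(139) = 139 − 1 = 138 = 2 · 3 · 23.
Divisors of 138: 1, 2, 3, 6, 23, 46, 69, 138.
Evaluate successive powers at the divisors of 138:
130^1 ≡ 130 (mod 139)
130^2 ≡ 81 (mod 139)
130^3 ≡ 105 (mod 139)
130^6 ≡ 44 (mod 139)
130^23 ≡ 97 (mod 139)
130^46 ≡ 96 (mod 139)
130^69 ≡ 138 (mod 139)
130^138 ≡ 1 (mod 139) ✓
Hence ord(130) = 138.

138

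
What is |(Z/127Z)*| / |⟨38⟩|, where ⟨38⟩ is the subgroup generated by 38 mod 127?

Since 38 ∈ (Z/127Z)^×, its order divides φ(127) = 127 − 1 = 126 = 2 · 3^2 · 7.
Divisors of 126: 1, 2, 3, 6, 7, 9, 14, 18, 21, 42, 63, 126.
Test each divisor d:
38^1 ≡ 38 (mod 127)
38^2 ≡ 47 (mod 127)
38^3 ≡ 8 (mod 127)
38^6 ≡ 64 (mod 127)
38^7 ≡ 19 (mod 127)
38^9 ≡ 4 (mod 127)
38^14 ≡ 107 (mod 127)
38^18 ≡ 16 (mod 127)
38^21 ≡ 1 (mod 127) ✓
So ord_127(38) = 21, hence |⟨38⟩| = 21.
Index = |(Z/127Z)^×| / |⟨38⟩| = 126 / 21 = 6.

6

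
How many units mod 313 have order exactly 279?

0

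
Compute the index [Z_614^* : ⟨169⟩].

ord(169) | φ(614) = φ(2)·φ(307) = 1·306 = 306 = 2 · 3^2 · 17.
Divisors of 306: 1, 2, 3, 6, 9, 17, 18, 34, 51, 102, 153, 306.
Check 169^d mod 614 for each divisor in increasing order:
169^1 ≡ 169 (mod 614)
169^2 ≡ 317 (mod 614)
169^3 ≡ 155 (mod 614)
169^6 ≡ 79 (mod 614)
169^9 ≡ 579 (mod 614)
169^17 ≡ 287 (mod 614)
169^18 ≡ 611 (mod 614)
169^34 ≡ 93 (mod 614)
169^51 ≡ 289 (mod 614)
169^102 ≡ 17 (mod 614)
169^153 ≡ 1 (mod 614) ✓
Thus |⟨169⟩| = ord(169) = 153.
Index = |(Z/614Z)^×| / |⟨169⟩| = 306 / 153 = 2.

2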